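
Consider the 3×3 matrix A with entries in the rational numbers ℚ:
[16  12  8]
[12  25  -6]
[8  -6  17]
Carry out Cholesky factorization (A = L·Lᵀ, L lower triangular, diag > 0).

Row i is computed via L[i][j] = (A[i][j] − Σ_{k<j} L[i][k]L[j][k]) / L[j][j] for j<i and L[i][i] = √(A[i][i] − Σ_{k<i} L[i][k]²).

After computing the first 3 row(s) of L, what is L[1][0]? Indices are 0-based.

L[1][0] = 3

Step 1: L[0][0] = √(16) = 4.
  L[1][0] = (12) / L[0][0] = 3.
Step 2: L[1][1] = √(16) = 4.
  L[2][0] = (8) / L[0][0] = 2.
  L[2][1] = (-12) / L[1][1] = -3.
Step 3: L[2][2] = √(4) = 2.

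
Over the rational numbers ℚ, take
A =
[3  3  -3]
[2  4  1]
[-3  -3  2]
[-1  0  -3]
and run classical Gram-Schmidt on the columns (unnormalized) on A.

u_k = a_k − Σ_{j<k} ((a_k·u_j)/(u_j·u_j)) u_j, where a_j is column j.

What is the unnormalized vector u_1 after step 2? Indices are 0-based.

Step 1: u_0 = a_0 = (3, 2, -3, -1).
Step 2: u_1 = a_1 − (26/23)·u_0 = (-9/23, 40/23, 9/23, 26/23).

u_1 = (-9/23, 40/23, 9/23, 26/23)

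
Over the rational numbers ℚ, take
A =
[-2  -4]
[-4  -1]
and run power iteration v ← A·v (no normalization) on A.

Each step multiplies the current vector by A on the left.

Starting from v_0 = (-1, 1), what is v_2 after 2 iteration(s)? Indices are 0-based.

v_2 = (-8, 5)

v_0 = (-1, 1).
v_1 = A·v_0 = (-2, 3).
v_2 = A·v_1 = (-8, 5).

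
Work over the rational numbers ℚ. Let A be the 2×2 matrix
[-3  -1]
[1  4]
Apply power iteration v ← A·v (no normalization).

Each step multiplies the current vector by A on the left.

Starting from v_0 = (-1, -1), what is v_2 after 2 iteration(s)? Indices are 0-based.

v_2 = (-7, -16)

v_0 = (-1, -1).
v_1 = A·v_0 = (4, -5).
v_2 = A·v_1 = (-7, -16).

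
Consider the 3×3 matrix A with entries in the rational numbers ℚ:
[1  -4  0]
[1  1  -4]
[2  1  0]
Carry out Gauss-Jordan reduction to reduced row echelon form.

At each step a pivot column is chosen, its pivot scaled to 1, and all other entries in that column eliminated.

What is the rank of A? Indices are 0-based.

rank = 3

[1] R0 /= 1  ⇒  (1, -4, 0)
     R1 -= 1·R0  ⇒  (0, 5, -4)
     R2 -= 2·R0  ⇒  (0, 9, 0)
[2] R1 /= 5  ⇒  (0, 1, -4/5)
     R0 -= -4·R1  ⇒  (1, 0, -16/5)
     R2 -= 9·R1  ⇒  (0, 0, 36/5)
[3] R2 /= 36/5  ⇒  (0, 0, 1)
     R0 -= -16/5·R2  ⇒  (1, 0, 0)
     R1 -= -4/5·R2  ⇒  (0, 1, 0)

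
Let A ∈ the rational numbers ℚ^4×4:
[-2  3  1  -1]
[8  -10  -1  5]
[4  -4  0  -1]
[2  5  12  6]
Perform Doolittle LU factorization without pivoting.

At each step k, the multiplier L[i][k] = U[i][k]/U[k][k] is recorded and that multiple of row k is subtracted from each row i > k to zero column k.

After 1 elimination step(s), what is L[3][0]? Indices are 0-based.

[col 0] pivot -2
  R1 -= -4*R0 → (0, 2, 3, 1)  (L[1][0] := -4)
  R2 -= -2*R0 → (0, 2, 2, -3)  (L[2][0] := -2)
  R3 -= -1*R0 → (0, 8, 13, 5)  (L[3][0] := -1)

L[3][0] = -1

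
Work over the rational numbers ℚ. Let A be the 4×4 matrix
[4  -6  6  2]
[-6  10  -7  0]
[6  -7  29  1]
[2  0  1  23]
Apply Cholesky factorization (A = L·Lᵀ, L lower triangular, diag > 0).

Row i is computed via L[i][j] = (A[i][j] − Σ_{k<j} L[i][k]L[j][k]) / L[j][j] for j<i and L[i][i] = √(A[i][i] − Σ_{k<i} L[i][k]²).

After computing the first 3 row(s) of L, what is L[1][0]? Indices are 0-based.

Step 1: L[0][0] = √(4) = 2.
  L[1][0] = (-6) / L[0][0] = -3.
Step 2: L[1][1] = √(1) = 1.
  L[2][0] = (6) / L[0][0] = 3.
  L[2][1] = (2) / L[1][1] = 2.
Step 3: L[2][2] = √(16) = 4.

L[1][0] = -3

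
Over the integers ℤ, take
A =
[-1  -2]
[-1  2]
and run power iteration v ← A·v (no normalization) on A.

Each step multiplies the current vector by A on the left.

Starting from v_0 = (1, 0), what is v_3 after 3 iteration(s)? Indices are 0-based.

v_3 = (-1, -5)

v_0 = (1, 0).
v_1 = A·v_0 = (-1, -1).
v_2 = A·v_1 = (3, -1).
v_3 = A·v_2 = (-1, -5).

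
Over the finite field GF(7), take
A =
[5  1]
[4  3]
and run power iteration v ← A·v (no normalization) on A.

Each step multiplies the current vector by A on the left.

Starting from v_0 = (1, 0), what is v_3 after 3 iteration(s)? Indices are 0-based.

v_3 = (2, 2)

v_0 = (1, 0).
v_1 = A·v_0 = (5, 4).
v_2 = A·v_1 = (1, 4).
v_3 = A·v_2 = (2, 2).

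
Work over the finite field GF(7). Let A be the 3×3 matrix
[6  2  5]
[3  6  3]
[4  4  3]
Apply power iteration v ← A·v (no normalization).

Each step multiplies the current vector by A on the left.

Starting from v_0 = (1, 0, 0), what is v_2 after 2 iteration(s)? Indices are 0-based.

v_2 = (6, 6, 6)

v_0 = (1, 0, 0).
v_1 = A·v_0 = (6, 3, 4).
v_2 = A·v_1 = (6, 6, 6).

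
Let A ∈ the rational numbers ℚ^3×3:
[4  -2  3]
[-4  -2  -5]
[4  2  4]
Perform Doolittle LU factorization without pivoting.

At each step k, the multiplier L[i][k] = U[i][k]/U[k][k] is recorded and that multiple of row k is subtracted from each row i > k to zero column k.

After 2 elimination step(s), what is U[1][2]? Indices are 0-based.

Step 1: pivot at (0,0) is 4.
  row1 ← row1 − (-1)·row0  ⇒  L[1][0]=-1, U row1=(0, -4, -2)
  row2 ← row2 − (1)·row0  ⇒  L[2][0]=1, U row2=(0, 4, 1)
Step 2: pivot at (1,1) is -4.
  row2 ← row2 − (-1)·row1  ⇒  L[2][1]=-1, U row2=(0, 0, -1)

U[1][2] = -2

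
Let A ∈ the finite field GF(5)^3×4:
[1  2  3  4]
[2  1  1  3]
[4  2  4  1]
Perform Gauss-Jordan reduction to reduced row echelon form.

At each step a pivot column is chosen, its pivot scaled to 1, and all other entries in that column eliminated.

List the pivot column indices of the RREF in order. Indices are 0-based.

[1] R0 /= 1  ⇒  (1, 2, 3, 4)
     R1 -= 2·R0  ⇒  (0, 2, 0, 0)
     R2 -= 4·R0  ⇒  (0, 4, 2, 0)
[2] R1 /= 2  ⇒  (0, 1, 0, 0)
     R0 -= 2·R1  ⇒  (1, 0, 3, 4)
     R2 -= 4·R1  ⇒  (0, 0, 2, 0)
[3] R2 /= 2  ⇒  (0, 0, 1, 0)
     R0 -= 3·R2  ⇒  (1, 0, 0, 4)

pivot columns: 0, 1, 2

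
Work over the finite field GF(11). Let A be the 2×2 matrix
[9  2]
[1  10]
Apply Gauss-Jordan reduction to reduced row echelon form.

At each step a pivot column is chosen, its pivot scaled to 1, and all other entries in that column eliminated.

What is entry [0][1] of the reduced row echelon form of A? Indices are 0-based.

[1] R0 /= 9  ⇒  (1, 10)
     R1 -= 1·R0  ⇒  (0, 0)
column 1 empty below row 1

M[0][1] = 10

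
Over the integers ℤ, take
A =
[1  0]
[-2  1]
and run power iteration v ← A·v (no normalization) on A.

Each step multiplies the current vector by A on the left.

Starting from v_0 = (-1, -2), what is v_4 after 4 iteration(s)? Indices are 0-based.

v_4 = (-1, 6)

v_0 = (-1, -2).
v_1 = A·v_0 = (-1, 0).
v_2 = A·v_1 = (-1, 2).
v_3 = A·v_2 = (-1, 4).
v_4 = A·v_3 = (-1, 6).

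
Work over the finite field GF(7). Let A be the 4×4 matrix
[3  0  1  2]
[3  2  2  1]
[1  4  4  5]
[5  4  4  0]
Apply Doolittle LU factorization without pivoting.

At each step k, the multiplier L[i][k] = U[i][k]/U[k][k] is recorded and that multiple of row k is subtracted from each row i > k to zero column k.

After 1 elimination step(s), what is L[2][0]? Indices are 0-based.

L[2][0] = 5

Step 1: pivot at (0,0) is 3.
  row1 ← row1 − (1)·row0  ⇒  L[1][0]=1, U row1=(0, 2, 1, 6)
  row2 ← row2 − (5)·row0  ⇒  L[2][0]=5, U row2=(0, 4, 6, 2)
  row3 ← row3 − (4)·row0  ⇒  L[3][0]=4, U row3=(0, 4, 0, 6)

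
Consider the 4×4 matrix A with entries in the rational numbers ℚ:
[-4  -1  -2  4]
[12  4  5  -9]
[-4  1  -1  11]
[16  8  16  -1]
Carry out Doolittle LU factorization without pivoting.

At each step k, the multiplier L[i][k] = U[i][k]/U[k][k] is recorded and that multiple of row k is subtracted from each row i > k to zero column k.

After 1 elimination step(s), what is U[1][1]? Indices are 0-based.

k=0: U[0][0]=-4
  eliminate (1,0): mult=-3, new row 1: (0, 1, -1, 3); set L[1][0]=-3
  eliminate (2,0): mult=1, new row 2: (0, 2, 1, 7); set L[2][0]=1
  eliminate (3,0): mult=-4, new row 3: (0, 4, 8, 15); set L[3][0]=-4

U[1][1] = 1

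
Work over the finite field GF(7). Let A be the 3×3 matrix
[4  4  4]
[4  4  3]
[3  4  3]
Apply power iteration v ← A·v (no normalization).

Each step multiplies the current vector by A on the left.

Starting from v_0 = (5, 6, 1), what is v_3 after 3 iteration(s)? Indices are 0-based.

v_3 = (0, 4, 2)

v_0 = (5, 6, 1).
v_1 = A·v_0 = (6, 5, 0).
v_2 = A·v_1 = (2, 2, 3).
v_3 = A·v_2 = (0, 4, 2).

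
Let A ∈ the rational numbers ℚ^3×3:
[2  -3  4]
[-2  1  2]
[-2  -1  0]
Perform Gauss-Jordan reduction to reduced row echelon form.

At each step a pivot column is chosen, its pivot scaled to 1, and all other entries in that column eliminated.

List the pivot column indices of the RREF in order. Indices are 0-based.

pivot(0,0)=2: scale R0 → (1, -3/2, 2)
  clear (1,0): R1 −= (-2)R0 → (0, -2, 6)
  clear (2,0): R2 −= (-2)R0 → (0, -4, 4)
pivot(1,1)=-2: scale R1 → (0, 1, -3)
  clear (0,1): R0 −= (-3/2)R1 → (1, 0, -5/2)
  clear (2,1): R2 −= (-4)R1 → (0, 0, -8)
pivot(2,2)=-8: scale R2 → (0, 0, 1)
  clear (0,2): R0 −= (-5/2)R2 → (1, 0, 0)
  clear (1,2): R1 −= (-3)R2 → (0, 1, 0)

pivot columns: 0, 1, 2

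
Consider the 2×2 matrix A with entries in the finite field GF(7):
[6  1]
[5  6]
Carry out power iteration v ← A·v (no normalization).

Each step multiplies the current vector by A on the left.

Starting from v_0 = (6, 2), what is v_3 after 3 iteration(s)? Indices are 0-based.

v_0 = (6, 2).
v_1 = A·v_0 = (3, 0).
v_2 = A·v_1 = (4, 1).
v_3 = A·v_2 = (4, 5).

v_3 = (4, 5)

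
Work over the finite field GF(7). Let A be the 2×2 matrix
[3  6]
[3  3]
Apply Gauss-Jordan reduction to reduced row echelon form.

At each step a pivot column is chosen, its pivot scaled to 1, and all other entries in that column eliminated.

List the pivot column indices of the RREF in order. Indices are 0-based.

pivot columns: 0, 1

step 1: normalize row 0 (÷3) = (1, 2)
  row 1: subtract 3×row0 = (0, 4)
step 2: normalize row 1 (÷4) = (0, 1)
  row 0: subtract 2×row1 = (1, 0)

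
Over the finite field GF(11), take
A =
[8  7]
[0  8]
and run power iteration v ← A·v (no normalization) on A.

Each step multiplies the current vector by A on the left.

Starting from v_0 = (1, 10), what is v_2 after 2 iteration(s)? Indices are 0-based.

v_2 = (7, 2)

v_0 = (1, 10).
v_1 = A·v_0 = (1, 3).
v_2 = A·v_1 = (7, 2).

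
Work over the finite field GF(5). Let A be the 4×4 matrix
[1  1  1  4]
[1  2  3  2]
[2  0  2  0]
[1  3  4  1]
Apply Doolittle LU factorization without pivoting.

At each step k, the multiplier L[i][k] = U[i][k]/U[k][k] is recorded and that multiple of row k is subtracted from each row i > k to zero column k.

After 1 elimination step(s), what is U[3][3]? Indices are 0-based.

Step 1: pivot at (0,0) is 1.
  row1 ← row1 − (1)·row0  ⇒  L[1][0]=1, U row1=(0, 1, 2, 3)
  row2 ← row2 − (2)·row0  ⇒  L[2][0]=2, U row2=(0, 3, 0, 2)
  row3 ← row3 − (1)·row0  ⇒  L[3][0]=1, U row3=(0, 2, 3, 2)

U[3][3] = 2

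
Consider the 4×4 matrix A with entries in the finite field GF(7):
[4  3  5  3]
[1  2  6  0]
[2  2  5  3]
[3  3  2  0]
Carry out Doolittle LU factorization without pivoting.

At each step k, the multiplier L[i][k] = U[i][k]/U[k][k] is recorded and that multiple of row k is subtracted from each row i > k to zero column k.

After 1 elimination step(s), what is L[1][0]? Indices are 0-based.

[col 0] pivot 4
  R1 -= 2*R0 → (0, 3, 3, 1)  (L[1][0] := 2)
  R2 -= 4*R0 → (0, 4, 6, 5)  (L[2][0] := 4)
  R3 -= 6*R0 → (0, 6, 0, 3)  (L[3][0] := 6)

L[1][0] = 2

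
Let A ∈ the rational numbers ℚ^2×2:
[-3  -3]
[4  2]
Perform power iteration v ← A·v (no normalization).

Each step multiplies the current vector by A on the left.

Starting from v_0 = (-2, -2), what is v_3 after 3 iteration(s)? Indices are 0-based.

v_3 = (-72, 48)

v_0 = (-2, -2).
v_1 = A·v_0 = (12, -12).
v_2 = A·v_1 = (0, 24).
v_3 = A·v_2 = (-72, 48).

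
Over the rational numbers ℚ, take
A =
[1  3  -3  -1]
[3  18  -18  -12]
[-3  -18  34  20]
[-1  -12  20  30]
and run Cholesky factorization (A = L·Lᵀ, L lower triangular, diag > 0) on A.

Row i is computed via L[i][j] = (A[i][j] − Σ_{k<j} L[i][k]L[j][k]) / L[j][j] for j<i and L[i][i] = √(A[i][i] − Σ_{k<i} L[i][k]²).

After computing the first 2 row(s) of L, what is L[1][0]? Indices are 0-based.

Step 1: L[0][0] = √(1) = 1.
  L[1][0] = (3) / L[0][0] = 3.
Step 2: L[1][1] = √(9) = 3.

L[1][0] = 3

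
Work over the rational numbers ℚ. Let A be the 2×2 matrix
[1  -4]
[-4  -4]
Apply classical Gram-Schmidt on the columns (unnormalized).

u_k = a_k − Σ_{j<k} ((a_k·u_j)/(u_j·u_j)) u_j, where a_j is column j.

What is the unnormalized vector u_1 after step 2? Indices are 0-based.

u_1 = (-80/17, -20/17)

Step 1: u_0 = a_0 = (1, -4).
Step 2: u_1 = a_1 − (12/17)·u_0 = (-80/17, -20/17).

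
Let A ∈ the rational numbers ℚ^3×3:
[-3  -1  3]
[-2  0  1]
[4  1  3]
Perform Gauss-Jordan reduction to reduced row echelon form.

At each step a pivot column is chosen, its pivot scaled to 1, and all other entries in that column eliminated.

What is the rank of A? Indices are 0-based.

[1] R0 /= -3  ⇒  (1, 1/3, -1)
     R1 -= -2·R0  ⇒  (0, 2/3, -1)
     R2 -= 4·R0  ⇒  (0, -1/3, 7)
[2] R1 /= 2/3  ⇒  (0, 1, -3/2)
     R0 -= 1/3·R1  ⇒  (1, 0, -1/2)
     R2 -= -1/3·R1  ⇒  (0, 0, 13/2)
[3] R2 /= 13/2  ⇒  (0, 0, 1)
     R0 -= -1/2·R2  ⇒  (1, 0, 0)
     R1 -= -3/2·R2  ⇒  (0, 1, 0)

rank = 3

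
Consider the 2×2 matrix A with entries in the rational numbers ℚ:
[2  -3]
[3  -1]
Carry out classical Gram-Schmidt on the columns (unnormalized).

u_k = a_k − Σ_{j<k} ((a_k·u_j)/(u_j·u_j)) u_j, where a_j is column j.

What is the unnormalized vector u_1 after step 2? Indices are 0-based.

Step 1: u_0 = a_0 = (2, 3).
Step 2: u_1 = a_1 − (-9/13)·u_0 = (-21/13, 14/13).

u_1 = (-21/13, 14/13)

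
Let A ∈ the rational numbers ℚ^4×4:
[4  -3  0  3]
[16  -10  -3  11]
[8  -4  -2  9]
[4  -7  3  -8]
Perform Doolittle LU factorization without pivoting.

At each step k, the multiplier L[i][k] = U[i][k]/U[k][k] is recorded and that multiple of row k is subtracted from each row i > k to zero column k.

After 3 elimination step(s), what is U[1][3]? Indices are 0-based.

[col 0] pivot 4
  R1 -= 4*R0 → (0, 2, -3, -1)  (L[1][0] := 4)
  R2 -= 2*R0 → (0, 2, -2, 3)  (L[2][0] := 2)
  R3 -= 1*R0 → (0, -4, 3, -11)  (L[3][0] := 1)
[col 1] pivot 2
  R2 -= 1*R1 → (0, 0, 1, 4)  (L[2][1] := 1)
  R3 -= -2*R1 → (0, 0, -3, -13)  (L[3][1] := -2)
[col 2] pivot 1
  R3 -= -3*R2 → (0, 0, 0, -1)  (L[3][2] := -3)

U[1][3] = -1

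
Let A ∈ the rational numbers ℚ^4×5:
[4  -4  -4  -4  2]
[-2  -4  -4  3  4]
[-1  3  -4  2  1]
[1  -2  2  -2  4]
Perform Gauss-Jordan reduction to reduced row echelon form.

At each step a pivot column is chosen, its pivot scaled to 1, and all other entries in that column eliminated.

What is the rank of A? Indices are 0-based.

[1] R0 /= 4  ⇒  (1, -1, -1, -1, 1/2)
     R1 -= -2·R0  ⇒  (0, -6, -6, 1, 5)
     R2 -= -1·R0  ⇒  (0, 2, -5, 1, 3/2)
     R3 -= 1·R0  ⇒  (0, -1, 3, -1, 7/2)
[2] R1 /= -6  ⇒  (0, 1, 1, -1/6, -5/6)
     R0 -= -1·R1  ⇒  (1, 0, 0, -7/6, -1/3)
     R2 -= 2·R1  ⇒  (0, 0, -7, 4/3, 19/6)
     R3 -= -1·R1  ⇒  (0, 0, 4, -7/6, 8/3)
[3] R2 /= -7  ⇒  (0, 0, 1, -4/21, -19/42)
     R1 -= 1·R2  ⇒  (0, 1, 0, 1/42, -8/21)
     R3 -= 4·R2  ⇒  (0, 0, 0, -17/42, 94/21)
[4] R3 /= -17/42  ⇒  (0, 0, 0, 1, -188/17)
     R0 -= -7/6·R3  ⇒  (1, 0, 0, 0, -225/17)
     R1 -= 1/42·R3  ⇒  (0, 1, 0, 0, -2/17)
     R2 -= -4/21·R3  ⇒  (0, 0, 1, 0, -87/34)

rank = 4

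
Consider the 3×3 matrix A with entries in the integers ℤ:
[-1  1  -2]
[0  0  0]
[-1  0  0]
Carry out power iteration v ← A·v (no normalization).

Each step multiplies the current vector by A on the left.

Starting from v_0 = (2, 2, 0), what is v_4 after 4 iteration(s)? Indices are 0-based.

v_0 = (2, 2, 0).
v_1 = A·v_0 = (0, 0, -2).
v_2 = A·v_1 = (4, 0, 0).
v_3 = A·v_2 = (-4, 0, -4).
v_4 = A·v_3 = (12, 0, 4).

v_4 = (12, 0, 4)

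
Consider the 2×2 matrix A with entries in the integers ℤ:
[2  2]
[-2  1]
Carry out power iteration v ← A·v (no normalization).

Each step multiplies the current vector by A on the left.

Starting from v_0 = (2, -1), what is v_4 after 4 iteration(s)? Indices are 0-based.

v_4 = (-54, 63)

v_0 = (2, -1).
v_1 = A·v_0 = (2, -5).
v_2 = A·v_1 = (-6, -9).
v_3 = A·v_2 = (-30, 3).
v_4 = A·v_3 = (-54, 63).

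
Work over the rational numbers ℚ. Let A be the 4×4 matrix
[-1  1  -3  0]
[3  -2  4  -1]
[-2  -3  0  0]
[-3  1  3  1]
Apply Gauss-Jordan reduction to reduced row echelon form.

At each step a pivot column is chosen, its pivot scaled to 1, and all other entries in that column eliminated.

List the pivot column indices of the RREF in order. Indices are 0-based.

step 1: normalize row 0 (÷-1) = (1, -1, 3, 0)
  row 1: subtract 3×row0 = (0, 1, -5, -1)
  row 2: subtract -2×row0 = (0, -5, 6, 0)
  row 3: subtract -3×row0 = (0, -2, 12, 1)
step 2: normalize row 1 (÷1) = (0, 1, -5, -1)
  row 0: subtract -1×row1 = (1, 0, -2, -1)
  row 2: subtract -5×row1 = (0, 0, -19, -5)
  row 3: subtract -2×row1 = (0, 0, 2, -1)
step 3: normalize row 2 (÷-19) = (0, 0, 1, 5/19)
  row 0: subtract -2×row2 = (1, 0, 0, -9/19)
  row 1: subtract -5×row2 = (0, 1, 0, 6/19)
  row 3: subtract 2×row2 = (0, 0, 0, -29/19)
step 4: normalize row 3 (÷-29/19) = (0, 0, 0, 1)
  row 0: subtract -9/19×row3 = (1, 0, 0, 0)
  row 1: subtract 6/19×row3 = (0, 1, 0, 0)
  row 2: subtract 5/19×row3 = (0, 0, 1, 0)

pivot columns: 0, 1, 2, 3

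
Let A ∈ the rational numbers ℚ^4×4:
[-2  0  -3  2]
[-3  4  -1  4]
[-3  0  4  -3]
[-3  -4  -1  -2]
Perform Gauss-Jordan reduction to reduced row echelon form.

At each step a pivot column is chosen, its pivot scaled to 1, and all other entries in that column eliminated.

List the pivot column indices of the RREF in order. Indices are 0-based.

step 1: normalize row 0 (÷-2) = (1, 0, 3/2, -1)
  row 1: subtract -3×row0 = (0, 4, 7/2, 1)
  row 2: subtract -3×row0 = (0, 0, 17/2, -6)
  row 3: subtract -3×row0 = (0, -4, 7/2, -5)
step 2: normalize row 1 (÷4) = (0, 1, 7/8, 1/4)
  row 3: subtract -4×row1 = (0, 0, 7, -4)
step 3: normalize row 2 (÷17/2) = (0, 0, 1, -12/17)
  row 0: subtract 3/2×row2 = (1, 0, 0, 1/17)
  row 1: subtract 7/8×row2 = (0, 1, 0, 59/68)
  row 3: subtract 7×row2 = (0, 0, 0, 16/17)
step 4: normalize row 3 (÷16/17) = (0, 0, 0, 1)
  row 0: subtract 1/17×row3 = (1, 0, 0, 0)
  row 1: subtract 59/68×row3 = (0, 1, 0, 0)
  row 2: subtract -12/17×row3 = (0, 0, 1, 0)

pivot columns: 0, 1, 2, 3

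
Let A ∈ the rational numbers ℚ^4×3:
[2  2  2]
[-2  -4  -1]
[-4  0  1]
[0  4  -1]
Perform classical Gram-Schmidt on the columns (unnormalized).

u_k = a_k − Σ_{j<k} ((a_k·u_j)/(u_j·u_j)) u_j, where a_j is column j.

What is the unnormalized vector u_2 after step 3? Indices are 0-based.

Step 1: u_0 = a_0 = (2, -2, -4, 0).
Step 2: u_1 = a_1 − (1/2)·u_0 = (1, -3, 2, 4).
Step 3: u_2 = a_2 − (1/12)·u_0 − (1/10)·u_1 = (26/15, -8/15, 17/15, -7/5).

u_2 = (26/15, -8/15, 17/15, -7/5)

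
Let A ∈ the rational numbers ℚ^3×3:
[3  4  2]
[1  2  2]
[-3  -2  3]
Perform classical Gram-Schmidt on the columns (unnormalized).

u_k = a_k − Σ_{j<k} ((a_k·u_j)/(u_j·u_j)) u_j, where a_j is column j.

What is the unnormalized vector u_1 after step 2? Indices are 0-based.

Step 1: u_0 = a_0 = (3, 1, -3).
Step 2: u_1 = a_1 − (20/19)·u_0 = (16/19, 18/19, 22/19).

u_1 = (16/19, 18/19, 22/19)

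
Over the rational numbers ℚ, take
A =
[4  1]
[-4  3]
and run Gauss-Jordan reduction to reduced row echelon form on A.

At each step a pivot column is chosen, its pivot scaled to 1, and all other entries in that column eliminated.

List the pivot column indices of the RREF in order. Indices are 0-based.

step 1: normalize row 0 (÷4) = (1, 1/4)
  row 1: subtract -4×row0 = (0, 4)
step 2: normalize row 1 (÷4) = (0, 1)
  row 0: subtract 1/4×row1 = (1, 0)

pivot columns: 0, 1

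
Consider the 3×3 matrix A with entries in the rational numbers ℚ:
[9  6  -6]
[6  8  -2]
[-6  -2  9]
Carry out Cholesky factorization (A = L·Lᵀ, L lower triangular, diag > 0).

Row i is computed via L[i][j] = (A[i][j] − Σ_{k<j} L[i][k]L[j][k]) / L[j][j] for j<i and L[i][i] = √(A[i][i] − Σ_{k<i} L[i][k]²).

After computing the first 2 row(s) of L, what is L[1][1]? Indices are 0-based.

L[1][1] = 2

Step 1: L[0][0] = √(9) = 3.
  L[1][0] = (6) / L[0][0] = 2.
Step 2: L[1][1] = √(4) = 2.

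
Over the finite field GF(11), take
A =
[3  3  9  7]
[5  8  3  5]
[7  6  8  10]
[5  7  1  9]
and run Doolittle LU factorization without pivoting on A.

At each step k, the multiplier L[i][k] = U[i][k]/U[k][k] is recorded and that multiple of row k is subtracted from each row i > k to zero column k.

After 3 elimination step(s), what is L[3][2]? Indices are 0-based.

L[3][2] = 1

k=0: U[0][0]=3
  eliminate (1,0): mult=9, new row 1: (0, 3, 10, 8); set L[1][0]=9
  eliminate (2,0): mult=6, new row 2: (0, 10, 9, 1); set L[2][0]=6
  eliminate (3,0): mult=9, new row 3: (0, 2, 8, 1); set L[3][0]=9
k=1: U[1][1]=3
  eliminate (2,1): mult=7, new row 2: (0, 0, 5, 0); set L[2][1]=7
  eliminate (3,1): mult=8, new row 3: (0, 0, 5, 3); set L[3][1]=8
k=2: U[2][2]=5
  eliminate (3,2): mult=1, new row 3: (0, 0, 0, 3); set L[3][2]=1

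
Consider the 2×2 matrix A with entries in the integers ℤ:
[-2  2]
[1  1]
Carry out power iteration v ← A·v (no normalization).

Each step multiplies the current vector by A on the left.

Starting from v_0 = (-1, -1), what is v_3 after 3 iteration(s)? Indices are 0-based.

v_0 = (-1, -1).
v_1 = A·v_0 = (0, -2).
v_2 = A·v_1 = (-4, -2).
v_3 = A·v_2 = (4, -6).

v_3 = (4, -6)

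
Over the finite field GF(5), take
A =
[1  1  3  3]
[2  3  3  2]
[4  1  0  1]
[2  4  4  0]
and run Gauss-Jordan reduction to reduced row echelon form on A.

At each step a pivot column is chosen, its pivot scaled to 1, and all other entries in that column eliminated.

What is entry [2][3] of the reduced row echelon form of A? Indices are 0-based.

[1] R0 /= 1  ⇒  (1, 1, 3, 3)
     R1 -= 2·R0  ⇒  (0, 1, 2, 1)
     R2 -= 4·R0  ⇒  (0, 2, 3, 4)
     R3 -= 2·R0  ⇒  (0, 2, 3, 4)
[2] R1 /= 1  ⇒  (0, 1, 2, 1)
     R0 -= 1·R1  ⇒  (1, 0, 1, 2)
     R2 -= 2·R1  ⇒  (0, 0, 4, 2)
     R3 -= 2·R1  ⇒  (0, 0, 4, 2)
[3] R2 /= 4  ⇒  (0, 0, 1, 3)
     R0 -= 1·R2  ⇒  (1, 0, 0, 4)
     R1 -= 2·R2  ⇒  (0, 1, 0, 0)
     R3 -= 4·R2  ⇒  (0, 0, 0, 0)
column 3 empty below row 3

M[2][3] = 3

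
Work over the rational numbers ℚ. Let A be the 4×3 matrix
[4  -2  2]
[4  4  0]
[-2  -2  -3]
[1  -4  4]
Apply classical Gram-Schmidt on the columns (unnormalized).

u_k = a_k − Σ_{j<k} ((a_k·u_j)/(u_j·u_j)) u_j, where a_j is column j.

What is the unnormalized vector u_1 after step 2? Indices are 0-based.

u_1 = (-106/37, 116/37, -58/37, -156/37)

Step 1: u_0 = a_0 = (4, 4, -2, 1).
Step 2: u_1 = a_1 − (8/37)·u_0 = (-106/37, 116/37, -58/37, -156/37).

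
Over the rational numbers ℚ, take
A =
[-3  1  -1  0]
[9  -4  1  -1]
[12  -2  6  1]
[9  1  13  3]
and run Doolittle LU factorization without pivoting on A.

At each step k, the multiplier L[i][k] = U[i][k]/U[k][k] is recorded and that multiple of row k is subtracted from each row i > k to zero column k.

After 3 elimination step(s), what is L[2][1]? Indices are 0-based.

Step 1: pivot at (0,0) is -3.
  row1 ← row1 − (-3)·row0  ⇒  L[1][0]=-3, U row1=(0, -1, -2, -1)
  row2 ← row2 − (-4)·row0  ⇒  L[2][0]=-4, U row2=(0, 2, 2, 1)
  row3 ← row3 − (-3)·row0  ⇒  L[3][0]=-3, U row3=(0, 4, 10, 3)
Step 2: pivot at (1,1) is -1.
  row2 ← row2 − (-2)·row1  ⇒  L[2][1]=-2, U row2=(0, 0, -2, -1)
  row3 ← row3 − (-4)·row1  ⇒  L[3][1]=-4, U row3=(0, 0, 2, -1)
Step 3: pivot at (2,2) is -2.
  row3 ← row3 − (-1)·row2  ⇒  L[3][2]=-1, U row3=(0, 0, 0, -2)

L[2][1] = -2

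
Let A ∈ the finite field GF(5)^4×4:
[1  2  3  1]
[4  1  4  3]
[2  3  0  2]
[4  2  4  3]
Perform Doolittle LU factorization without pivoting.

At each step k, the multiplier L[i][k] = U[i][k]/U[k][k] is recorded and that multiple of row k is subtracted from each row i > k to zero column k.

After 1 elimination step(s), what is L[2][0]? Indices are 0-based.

L[2][0] = 2

k=0: U[0][0]=1
  eliminate (1,0): mult=4, new row 1: (0, 3, 2, 4); set L[1][0]=4
  eliminate (2,0): mult=2, new row 2: (0, 4, 4, 0); set L[2][0]=2
  eliminate (3,0): mult=4, new row 3: (0, 4, 2, 4); set L[3][0]=4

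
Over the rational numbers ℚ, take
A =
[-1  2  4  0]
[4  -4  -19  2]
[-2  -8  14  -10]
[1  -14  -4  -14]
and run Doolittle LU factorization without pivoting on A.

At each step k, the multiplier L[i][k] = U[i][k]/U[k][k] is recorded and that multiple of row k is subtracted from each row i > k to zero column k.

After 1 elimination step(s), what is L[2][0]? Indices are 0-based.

[col 0] pivot -1
  R1 -= -4*R0 → (0, 4, -3, 2)  (L[1][0] := -4)
  R2 -= 2*R0 → (0, -12, 6, -10)  (L[2][0] := 2)
  R3 -= -1*R0 → (0, -12, 0, -14)  (L[3][0] := -1)

L[2][0] = 2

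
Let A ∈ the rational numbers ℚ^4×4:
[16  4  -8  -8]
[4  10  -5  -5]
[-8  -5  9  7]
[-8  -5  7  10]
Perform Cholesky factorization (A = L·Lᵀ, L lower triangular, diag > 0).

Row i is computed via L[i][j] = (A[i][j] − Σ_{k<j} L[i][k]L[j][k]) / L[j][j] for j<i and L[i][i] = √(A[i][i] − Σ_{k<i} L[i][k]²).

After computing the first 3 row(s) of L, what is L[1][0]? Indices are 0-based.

L[1][0] = 1

Step 1: L[0][0] = √(16) = 4.
  L[1][0] = (4) / L[0][0] = 1.
Step 2: L[1][1] = √(9) = 3.
  L[2][0] = (-8) / L[0][0] = -2.
  L[2][1] = (-3) / L[1][1] = -1.
Step 3: L[2][2] = √(4) = 2.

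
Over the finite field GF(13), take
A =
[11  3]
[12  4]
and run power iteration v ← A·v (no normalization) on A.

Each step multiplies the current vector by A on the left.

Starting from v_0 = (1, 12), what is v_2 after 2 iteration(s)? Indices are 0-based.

v_0 = (1, 12).
v_1 = A·v_0 = (8, 8).
v_2 = A·v_1 = (8, 11).

v_2 = (8, 11)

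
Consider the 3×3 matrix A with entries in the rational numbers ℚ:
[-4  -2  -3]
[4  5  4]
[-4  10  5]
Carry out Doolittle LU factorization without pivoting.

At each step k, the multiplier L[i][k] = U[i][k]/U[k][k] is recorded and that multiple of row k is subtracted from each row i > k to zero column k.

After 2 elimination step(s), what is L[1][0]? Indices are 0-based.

L[1][0] = -1

[col 0] pivot -4
  R1 -= -1*R0 → (0, 3, 1)  (L[1][0] := -1)
  R2 -= 1*R0 → (0, 12, 8)  (L[2][0] := 1)
[col 1] pivot 3
  R2 -= 4*R1 → (0, 0, 4)  (L[2][1] := 4)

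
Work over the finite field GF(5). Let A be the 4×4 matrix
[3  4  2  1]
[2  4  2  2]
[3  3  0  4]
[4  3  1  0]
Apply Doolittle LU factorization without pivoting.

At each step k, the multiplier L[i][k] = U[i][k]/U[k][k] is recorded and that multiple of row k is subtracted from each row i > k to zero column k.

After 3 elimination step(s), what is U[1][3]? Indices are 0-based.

[col 0] pivot 3
  R1 -= 4*R0 → (0, 3, 4, 3)  (L[1][0] := 4)
  R2 -= 1*R0 → (0, 4, 3, 3)  (L[2][0] := 1)
  R3 -= 3*R0 → (0, 1, 0, 2)  (L[3][0] := 3)
[col 1] pivot 3
  R2 -= 3*R1 → (0, 0, 1, 4)  (L[2][1] := 3)
  R3 -= 2*R1 → (0, 0, 2, 1)  (L[3][1] := 2)
[col 2] pivot 1
  R3 -= 2*R2 → (0, 0, 0, 3)  (L[3][2] := 2)

U[1][3] = 3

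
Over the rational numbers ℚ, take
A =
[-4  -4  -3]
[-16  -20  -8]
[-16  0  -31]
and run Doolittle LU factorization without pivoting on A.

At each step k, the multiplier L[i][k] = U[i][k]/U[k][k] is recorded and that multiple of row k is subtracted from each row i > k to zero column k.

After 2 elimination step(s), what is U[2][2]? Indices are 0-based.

U[2][2] = -3

k=0: U[0][0]=-4
  eliminate (1,0): mult=4, new row 1: (0, -4, 4); set L[1][0]=4
  eliminate (2,0): mult=4, new row 2: (0, 16, -19); set L[2][0]=4
k=1: U[1][1]=-4
  eliminate (2,1): mult=-4, new row 2: (0, 0, -3); set L[2][1]=-4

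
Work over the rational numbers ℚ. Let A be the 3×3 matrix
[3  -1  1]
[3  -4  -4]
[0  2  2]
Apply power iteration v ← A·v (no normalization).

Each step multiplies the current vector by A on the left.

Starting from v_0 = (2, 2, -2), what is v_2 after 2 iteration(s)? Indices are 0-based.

v_2 = (0, -18, 12)

v_0 = (2, 2, -2).
v_1 = A·v_0 = (2, 6, 0).
v_2 = A·v_1 = (0, -18, 12).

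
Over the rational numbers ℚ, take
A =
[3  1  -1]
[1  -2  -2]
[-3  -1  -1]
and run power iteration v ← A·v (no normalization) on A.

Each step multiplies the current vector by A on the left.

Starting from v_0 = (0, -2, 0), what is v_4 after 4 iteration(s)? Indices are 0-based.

v_0 = (0, -2, 0).
v_1 = A·v_0 = (-2, 4, 2).
v_2 = A·v_1 = (-4, -14, 0).
v_3 = A·v_2 = (-26, 24, 26).
v_4 = A·v_3 = (-80, -126, 28).

v_4 = (-80, -126, 28)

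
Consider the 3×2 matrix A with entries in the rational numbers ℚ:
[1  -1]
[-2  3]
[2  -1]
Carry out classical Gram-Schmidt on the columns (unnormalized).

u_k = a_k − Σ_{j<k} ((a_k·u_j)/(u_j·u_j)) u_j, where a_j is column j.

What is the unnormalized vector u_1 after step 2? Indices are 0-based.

u_1 = (0, 1, 1)

Step 1: u_0 = a_0 = (1, -2, 2).
Step 2: u_1 = a_1 − (-1)·u_0 = (0, 1, 1).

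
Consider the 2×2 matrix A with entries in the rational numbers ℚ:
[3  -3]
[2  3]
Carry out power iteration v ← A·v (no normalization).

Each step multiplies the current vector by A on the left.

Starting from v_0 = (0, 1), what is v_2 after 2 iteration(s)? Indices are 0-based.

v_2 = (-18, 3)

v_0 = (0, 1).
v_1 = A·v_0 = (-3, 3).
v_2 = A·v_1 = (-18, 3).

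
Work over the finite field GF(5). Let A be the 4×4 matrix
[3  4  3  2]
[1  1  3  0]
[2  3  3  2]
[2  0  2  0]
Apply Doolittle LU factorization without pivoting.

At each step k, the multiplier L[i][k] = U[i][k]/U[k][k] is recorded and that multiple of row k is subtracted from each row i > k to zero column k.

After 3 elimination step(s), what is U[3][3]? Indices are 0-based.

k=0: U[0][0]=3
  eliminate (1,0): mult=2, new row 1: (0, 3, 2, 1); set L[1][0]=2
  eliminate (2,0): mult=4, new row 2: (0, 2, 1, 4); set L[2][0]=4
  eliminate (3,0): mult=4, new row 3: (0, 4, 0, 2); set L[3][0]=4
k=1: U[1][1]=3
  eliminate (2,1): mult=4, new row 2: (0, 0, 3, 0); set L[2][1]=4
  eliminate (3,1): mult=3, new row 3: (0, 0, 4, 4); set L[3][1]=3
k=2: U[2][2]=3
  eliminate (3,2): mult=3, new row 3: (0, 0, 0, 4); set L[3][2]=3

U[3][3] = 4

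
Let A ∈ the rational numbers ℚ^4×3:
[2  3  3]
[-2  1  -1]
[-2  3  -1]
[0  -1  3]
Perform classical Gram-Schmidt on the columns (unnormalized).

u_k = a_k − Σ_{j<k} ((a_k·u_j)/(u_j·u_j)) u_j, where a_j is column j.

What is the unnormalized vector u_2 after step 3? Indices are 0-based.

u_2 = (42/59, 32/59, 10/59, 188/59)

Step 1: u_0 = a_0 = (2, -2, -2, 0).
Step 2: u_1 = a_1 − (-1/6)·u_0 = (10/3, 2/3, 8/3, -1).
Step 3: u_2 = a_2 − (5/6)·u_0 − (11/59)·u_1 = (42/59, 32/59, 10/59, 188/59).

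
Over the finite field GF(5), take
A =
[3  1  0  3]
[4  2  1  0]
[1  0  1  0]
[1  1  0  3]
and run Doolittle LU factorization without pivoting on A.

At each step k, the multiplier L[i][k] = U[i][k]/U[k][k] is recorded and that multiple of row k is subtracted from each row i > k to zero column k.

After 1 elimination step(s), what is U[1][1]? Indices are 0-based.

U[1][1] = 4

k=0: U[0][0]=3
  eliminate (1,0): mult=3, new row 1: (0, 4, 1, 1); set L[1][0]=3
  eliminate (2,0): mult=2, new row 2: (0, 3, 1, 4); set L[2][0]=2
  eliminate (3,0): mult=2, new row 3: (0, 4, 0, 2); set L[3][0]=2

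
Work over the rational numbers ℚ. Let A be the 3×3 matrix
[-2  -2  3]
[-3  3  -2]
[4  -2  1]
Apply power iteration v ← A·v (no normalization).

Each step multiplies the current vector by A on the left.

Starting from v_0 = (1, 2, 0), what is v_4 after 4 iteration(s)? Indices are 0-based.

v_0 = (1, 2, 0).
v_1 = A·v_0 = (-6, 3, 0).
v_2 = A·v_1 = (6, 27, -30).
v_3 = A·v_2 = (-156, 123, -60).
v_4 = A·v_3 = (-114, 957, -930).

v_4 = (-114, 957, -930)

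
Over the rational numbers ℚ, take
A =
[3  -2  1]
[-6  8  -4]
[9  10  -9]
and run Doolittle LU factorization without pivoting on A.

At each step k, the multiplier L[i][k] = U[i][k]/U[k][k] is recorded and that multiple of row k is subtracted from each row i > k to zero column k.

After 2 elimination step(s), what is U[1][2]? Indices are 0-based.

Step 1: pivot at (0,0) is 3.
  row1 ← row1 − (-2)·row0  ⇒  L[1][0]=-2, U row1=(0, 4, -2)
  row2 ← row2 − (3)·row0  ⇒  L[2][0]=3, U row2=(0, 16, -12)
Step 2: pivot at (1,1) is 4.
  row2 ← row2 − (4)·row1  ⇒  L[2][1]=4, U row2=(0, 0, -4)

U[1][2] = -2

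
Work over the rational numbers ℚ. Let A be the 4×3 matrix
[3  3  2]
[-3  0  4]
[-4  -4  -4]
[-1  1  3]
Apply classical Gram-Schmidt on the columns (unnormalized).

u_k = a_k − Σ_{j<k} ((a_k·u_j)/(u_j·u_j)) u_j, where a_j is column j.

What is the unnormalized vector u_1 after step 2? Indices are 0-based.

u_1 = (33/35, 72/35, -44/35, 59/35)

Step 1: u_0 = a_0 = (3, -3, -4, -1).
Step 2: u_1 = a_1 − (24/35)·u_0 = (33/35, 72/35, -44/35, 59/35).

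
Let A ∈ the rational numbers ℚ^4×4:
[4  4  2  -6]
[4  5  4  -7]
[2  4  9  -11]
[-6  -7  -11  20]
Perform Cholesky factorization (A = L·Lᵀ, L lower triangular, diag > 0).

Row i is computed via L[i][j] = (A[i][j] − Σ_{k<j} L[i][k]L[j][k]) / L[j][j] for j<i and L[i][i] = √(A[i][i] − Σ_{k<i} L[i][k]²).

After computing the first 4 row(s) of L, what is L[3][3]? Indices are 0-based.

L[3][3] = 1

Step 1: L[0][0] = √(4) = 2.
  L[1][0] = (4) / L[0][0] = 2.
Step 2: L[1][1] = √(1) = 1.
  L[2][0] = (2) / L[0][0] = 1.
  L[2][1] = (2) / L[1][1] = 2.
Step 3: L[2][2] = √(4) = 2.
  L[3][0] = (-6) / L[0][0] = -3.
  L[3][1] = (-1) / L[1][1] = -1.
  L[3][2] = (-6) / L[2][2] = -3.
Step 4: L[3][3] = √(1) = 1.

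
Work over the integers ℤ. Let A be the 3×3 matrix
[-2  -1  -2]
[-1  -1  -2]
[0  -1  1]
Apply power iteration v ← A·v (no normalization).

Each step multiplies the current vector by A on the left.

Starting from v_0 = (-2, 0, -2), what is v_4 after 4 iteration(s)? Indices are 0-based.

v_4 = (-172, -110, -42)

v_0 = (-2, 0, -2).
v_1 = A·v_0 = (8, 6, -2).
v_2 = A·v_1 = (-18, -10, -8).
v_3 = A·v_2 = (62, 44, 2).
v_4 = A·v_3 = (-172, -110, -42).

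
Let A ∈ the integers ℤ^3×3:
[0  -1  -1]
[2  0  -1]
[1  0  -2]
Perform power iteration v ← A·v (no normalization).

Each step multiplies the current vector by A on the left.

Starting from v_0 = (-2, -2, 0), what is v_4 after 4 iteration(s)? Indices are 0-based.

v_0 = (-2, -2, 0).
v_1 = A·v_0 = (2, -4, -2).
v_2 = A·v_1 = (6, 6, 6).
v_3 = A·v_2 = (-12, 6, -6).
v_4 = A·v_3 = (0, -18, 0).

v_4 = (0, -18, 0)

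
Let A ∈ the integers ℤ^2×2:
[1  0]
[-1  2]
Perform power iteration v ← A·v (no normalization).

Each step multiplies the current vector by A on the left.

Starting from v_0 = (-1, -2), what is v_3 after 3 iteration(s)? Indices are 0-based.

v_3 = (-1, -9)

v_0 = (-1, -2).
v_1 = A·v_0 = (-1, -3).
v_2 = A·v_1 = (-1, -5).
v_3 = A·v_2 = (-1, -9).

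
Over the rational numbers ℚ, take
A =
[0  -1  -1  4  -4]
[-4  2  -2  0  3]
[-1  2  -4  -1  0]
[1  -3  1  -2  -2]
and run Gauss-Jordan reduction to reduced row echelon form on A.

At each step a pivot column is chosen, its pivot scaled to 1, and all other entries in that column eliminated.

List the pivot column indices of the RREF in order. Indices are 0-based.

pivot columns: 0, 1, 2, 3

[1] R0 <-> R1
[1] R0 /= -4  ⇒  (1, -1/2, 1/2, 0, -3/4)
     R2 -= -1·R0  ⇒  (0, 3/2, -7/2, -1, -3/4)
     R3 -= 1·R0  ⇒  (0, -5/2, 1/2, -2, -5/4)
[2] R1 /= -1  ⇒  (0, 1, 1, -4, 4)
     R0 -= -1/2·R1  ⇒  (1, 0, 1, -2, 5/4)
     R2 -= 3/2·R1  ⇒  (0, 0, -5, 5, -27/4)
     R3 -= -5/2·R1  ⇒  (0, 0, 3, -12, 35/4)
[3] R2 /= -5  ⇒  (0, 0, 1, -1, 27/20)
     R0 -= 1·R2  ⇒  (1, 0, 0, -1, -1/10)
     R1 -= 1·R2  ⇒  (0, 1, 0, -3, 53/20)
     R3 -= 3·R2  ⇒  (0, 0, 0, -9, 47/10)
[4] R3 /= -9  ⇒  (0, 0, 0, 1, -47/90)
     R0 -= -1·R3  ⇒  (1, 0, 0, 0, -28/45)
     R1 -= -3·R3  ⇒  (0, 1, 0, 0, 13/12)
     R2 -= -1·R3  ⇒  (0, 0, 1, 0, 149/180)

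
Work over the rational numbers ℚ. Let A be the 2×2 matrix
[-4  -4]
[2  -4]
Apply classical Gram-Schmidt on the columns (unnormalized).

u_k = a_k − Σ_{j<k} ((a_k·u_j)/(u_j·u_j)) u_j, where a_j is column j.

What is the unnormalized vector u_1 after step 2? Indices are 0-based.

u_1 = (-12/5, -24/5)

Step 1: u_0 = a_0 = (-4, 2).
Step 2: u_1 = a_1 − (2/5)·u_0 = (-12/5, -24/5).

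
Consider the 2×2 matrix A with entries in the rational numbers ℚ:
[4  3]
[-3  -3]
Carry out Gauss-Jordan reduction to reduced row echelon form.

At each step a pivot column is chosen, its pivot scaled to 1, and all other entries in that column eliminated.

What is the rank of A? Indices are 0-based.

rank = 2

[1] R0 /= 4  ⇒  (1, 3/4)
     R1 -= -3·R0  ⇒  (0, -3/4)
[2] R1 /= -3/4  ⇒  (0, 1)
     R0 -= 3/4·R1  ⇒  (1, 0)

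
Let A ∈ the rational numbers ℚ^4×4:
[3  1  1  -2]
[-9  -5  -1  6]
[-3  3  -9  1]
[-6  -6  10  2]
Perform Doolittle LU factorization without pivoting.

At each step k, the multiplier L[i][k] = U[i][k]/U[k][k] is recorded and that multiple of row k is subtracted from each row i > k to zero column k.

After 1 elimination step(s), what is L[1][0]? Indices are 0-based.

Step 1: pivot at (0,0) is 3.
  row1 ← row1 − (-3)·row0  ⇒  L[1][0]=-3, U row1=(0, -2, 2, 0)
  row2 ← row2 − (-1)·row0  ⇒  L[2][0]=-1, U row2=(0, 4, -8, -1)
  row3 ← row3 − (-2)·row0  ⇒  L[3][0]=-2, U row3=(0, -4, 12, -2)

L[1][0] = -3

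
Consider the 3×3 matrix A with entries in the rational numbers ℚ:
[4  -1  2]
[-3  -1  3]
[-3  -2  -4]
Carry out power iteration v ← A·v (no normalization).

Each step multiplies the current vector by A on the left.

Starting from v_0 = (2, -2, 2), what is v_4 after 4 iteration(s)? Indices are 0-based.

v_0 = (2, -2, 2).
v_1 = A·v_0 = (14, 2, -10).
v_2 = A·v_1 = (34, -74, -6).
v_3 = A·v_2 = (198, -46, 70).
v_4 = A·v_3 = (978, -338, -782).

v_4 = (978, -338, -782)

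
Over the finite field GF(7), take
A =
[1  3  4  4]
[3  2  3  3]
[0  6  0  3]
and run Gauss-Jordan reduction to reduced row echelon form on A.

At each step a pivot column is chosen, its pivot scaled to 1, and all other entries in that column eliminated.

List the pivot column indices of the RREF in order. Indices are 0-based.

step 1: normalize row 0 (÷1) = (1, 3, 4, 4)
  row 1: subtract 3×row0 = (0, 0, 5, 5)
step 2: exchange rows 1,2
step 2: normalize row 1 (÷6) = (0, 1, 0, 4)
  row 0: subtract 3×row1 = (1, 0, 4, 6)
step 3: normalize row 2 (÷5) = (0, 0, 1, 1)
  row 0: subtract 4×row2 = (1, 0, 0, 2)

pivot columns: 0, 1, 2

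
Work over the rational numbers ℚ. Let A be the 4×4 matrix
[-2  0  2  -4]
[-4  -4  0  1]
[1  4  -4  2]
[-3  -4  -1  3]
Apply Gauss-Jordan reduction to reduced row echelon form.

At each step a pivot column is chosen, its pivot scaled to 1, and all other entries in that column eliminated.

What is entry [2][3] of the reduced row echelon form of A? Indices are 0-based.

[1] R0 /= -2  ⇒  (1, 0, -1, 2)
     R1 -= -4·R0  ⇒  (0, -4, -4, 9)
     R2 -= 1·R0  ⇒  (0, 4, -3, 0)
     R3 -= -3·R0  ⇒  (0, -4, -4, 9)
[2] R1 /= -4  ⇒  (0, 1, 1, -9/4)
     R2 -= 4·R1  ⇒  (0, 0, -7, 9)
     R3 -= -4·R1  ⇒  (0, 0, 0, 0)
[3] R2 /= -7  ⇒  (0, 0, 1, -9/7)
     R0 -= -1·R2  ⇒  (1, 0, 0, 5/7)
     R1 -= 1·R2  ⇒  (0, 1, 0, -27/28)
column 3 empty below row 3

M[2][3] = -9/7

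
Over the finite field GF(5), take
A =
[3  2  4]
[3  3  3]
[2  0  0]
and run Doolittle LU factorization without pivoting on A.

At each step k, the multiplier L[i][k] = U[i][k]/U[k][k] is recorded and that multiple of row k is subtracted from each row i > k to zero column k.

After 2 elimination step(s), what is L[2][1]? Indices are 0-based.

k=0: U[0][0]=3
  eliminate (1,0): mult=1, new row 1: (0, 1, 4); set L[1][0]=1
  eliminate (2,0): mult=4, new row 2: (0, 2, 4); set L[2][0]=4
k=1: U[1][1]=1
  eliminate (2,1): mult=2, new row 2: (0, 0, 1); set L[2][1]=2

L[2][1] = 2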